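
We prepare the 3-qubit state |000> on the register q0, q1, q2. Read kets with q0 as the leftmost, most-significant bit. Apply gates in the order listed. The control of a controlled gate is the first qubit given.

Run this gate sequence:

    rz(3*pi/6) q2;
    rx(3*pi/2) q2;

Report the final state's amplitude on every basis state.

After the circuit, the state carries amplitude sqrt(2)*exp(3*I*pi/4)/2 on |000>, -sqrt(2)*exp(I*pi/4)/2 on |001>, and 0 on every other basis state.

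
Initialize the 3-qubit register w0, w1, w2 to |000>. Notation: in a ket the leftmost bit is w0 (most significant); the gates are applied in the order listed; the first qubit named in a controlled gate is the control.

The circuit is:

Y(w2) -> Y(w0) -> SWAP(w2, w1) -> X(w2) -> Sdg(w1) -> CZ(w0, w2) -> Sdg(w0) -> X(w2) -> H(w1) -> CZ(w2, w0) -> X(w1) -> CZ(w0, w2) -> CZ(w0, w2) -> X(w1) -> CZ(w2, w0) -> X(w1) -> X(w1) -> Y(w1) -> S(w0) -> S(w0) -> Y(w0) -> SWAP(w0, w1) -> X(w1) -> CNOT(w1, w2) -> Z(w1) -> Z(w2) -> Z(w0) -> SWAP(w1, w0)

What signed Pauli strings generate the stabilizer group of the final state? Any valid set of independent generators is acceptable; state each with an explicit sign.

The stabilizer group can be generated by -IXI, -ZII, -IIZ, among other valid generating sets. Key observation: gates 10-15 undo each other exactly, leaving only the rest of the circuit to track.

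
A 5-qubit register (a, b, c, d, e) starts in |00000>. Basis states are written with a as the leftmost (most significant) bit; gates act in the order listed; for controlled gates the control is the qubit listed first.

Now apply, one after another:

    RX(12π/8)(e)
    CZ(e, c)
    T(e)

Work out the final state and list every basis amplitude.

The final amplitudes are -sqrt(2)/2 on |00000>, -sqrt(2)*exp(3*I*pi/4)/2 on |00001>, and 0 on every other basis state.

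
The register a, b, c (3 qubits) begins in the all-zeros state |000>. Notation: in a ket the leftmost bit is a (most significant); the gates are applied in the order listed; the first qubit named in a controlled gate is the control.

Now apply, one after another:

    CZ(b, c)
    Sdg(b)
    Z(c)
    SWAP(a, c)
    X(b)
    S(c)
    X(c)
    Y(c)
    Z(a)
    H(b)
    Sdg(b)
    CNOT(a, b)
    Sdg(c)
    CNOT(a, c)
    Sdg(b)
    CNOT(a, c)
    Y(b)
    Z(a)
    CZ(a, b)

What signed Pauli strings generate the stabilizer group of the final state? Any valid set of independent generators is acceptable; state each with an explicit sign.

The final state is stabilized by the group generated by -IXI, +ZII, +IIZ; other independent generating sets are equally valid.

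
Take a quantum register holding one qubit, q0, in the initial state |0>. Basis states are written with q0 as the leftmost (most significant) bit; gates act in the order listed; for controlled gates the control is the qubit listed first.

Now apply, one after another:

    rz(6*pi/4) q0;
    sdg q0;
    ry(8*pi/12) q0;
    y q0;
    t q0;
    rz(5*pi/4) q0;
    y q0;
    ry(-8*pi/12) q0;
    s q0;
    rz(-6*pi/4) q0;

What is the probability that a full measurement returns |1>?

The probability of measuring |1> is 3/8.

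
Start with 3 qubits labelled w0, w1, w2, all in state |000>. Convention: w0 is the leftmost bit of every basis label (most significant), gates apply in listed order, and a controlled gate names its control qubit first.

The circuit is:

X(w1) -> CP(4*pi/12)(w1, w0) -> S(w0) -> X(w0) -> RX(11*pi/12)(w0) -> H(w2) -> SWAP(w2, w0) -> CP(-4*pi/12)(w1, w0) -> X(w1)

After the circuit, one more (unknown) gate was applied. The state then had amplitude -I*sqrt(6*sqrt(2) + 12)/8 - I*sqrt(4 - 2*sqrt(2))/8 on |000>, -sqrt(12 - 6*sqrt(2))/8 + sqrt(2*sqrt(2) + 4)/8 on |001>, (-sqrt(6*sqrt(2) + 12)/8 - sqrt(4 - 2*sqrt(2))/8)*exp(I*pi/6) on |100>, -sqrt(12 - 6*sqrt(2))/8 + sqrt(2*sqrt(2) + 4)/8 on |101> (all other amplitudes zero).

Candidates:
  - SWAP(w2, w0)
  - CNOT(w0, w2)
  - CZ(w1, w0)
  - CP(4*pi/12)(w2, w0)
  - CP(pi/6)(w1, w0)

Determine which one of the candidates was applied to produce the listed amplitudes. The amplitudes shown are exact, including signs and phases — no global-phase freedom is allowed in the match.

The unique candidate consistent with the amplitudes is CP(4*pi/12)(w2, w0).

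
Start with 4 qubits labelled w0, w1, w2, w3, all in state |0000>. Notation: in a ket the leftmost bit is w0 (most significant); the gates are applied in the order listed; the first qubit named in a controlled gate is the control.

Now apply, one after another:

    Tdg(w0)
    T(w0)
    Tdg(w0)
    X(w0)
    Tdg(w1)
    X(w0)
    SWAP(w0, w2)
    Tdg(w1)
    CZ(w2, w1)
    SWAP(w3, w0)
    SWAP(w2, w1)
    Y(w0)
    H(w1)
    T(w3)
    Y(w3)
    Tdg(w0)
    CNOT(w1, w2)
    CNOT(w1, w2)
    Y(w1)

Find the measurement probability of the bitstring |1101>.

The probability of measuring |1101> is 1/2. Key observation: gates 17-18 undo each other exactly, leaving only the rest of the circuit to track.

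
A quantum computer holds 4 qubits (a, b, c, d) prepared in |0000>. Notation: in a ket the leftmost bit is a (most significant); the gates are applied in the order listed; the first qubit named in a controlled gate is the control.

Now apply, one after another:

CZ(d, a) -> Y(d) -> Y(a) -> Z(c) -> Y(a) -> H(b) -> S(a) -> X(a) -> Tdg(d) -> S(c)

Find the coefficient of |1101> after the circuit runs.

The final state's coefficient on |1101> equals sqrt(2)*exp(I*pi/4)/2.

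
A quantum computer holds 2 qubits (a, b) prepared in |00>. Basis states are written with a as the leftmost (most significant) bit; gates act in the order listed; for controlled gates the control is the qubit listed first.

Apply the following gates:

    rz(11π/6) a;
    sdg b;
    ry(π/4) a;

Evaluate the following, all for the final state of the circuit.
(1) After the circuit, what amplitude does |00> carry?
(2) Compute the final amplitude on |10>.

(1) |00> carries amplitude -sqrt(sqrt(2) + 2)*exp(I*pi/12)/2 in the final state.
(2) |10> carries amplitude -sqrt(2 - sqrt(2))*exp(I*pi/12)/2 in the final state.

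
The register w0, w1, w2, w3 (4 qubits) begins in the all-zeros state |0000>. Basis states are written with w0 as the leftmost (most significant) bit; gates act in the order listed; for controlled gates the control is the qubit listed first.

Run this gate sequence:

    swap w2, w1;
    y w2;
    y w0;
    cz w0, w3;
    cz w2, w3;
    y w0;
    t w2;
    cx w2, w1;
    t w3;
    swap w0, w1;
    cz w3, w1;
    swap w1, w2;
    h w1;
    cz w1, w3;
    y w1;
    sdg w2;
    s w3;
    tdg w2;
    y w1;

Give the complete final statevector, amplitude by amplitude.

The resulting statevector has amplitude sqrt(2)*exp(3*I*pi/4)/2 on |1000>, -sqrt(2)*exp(3*I*pi/4)/2 on |1100>, and 0 on every other basis state.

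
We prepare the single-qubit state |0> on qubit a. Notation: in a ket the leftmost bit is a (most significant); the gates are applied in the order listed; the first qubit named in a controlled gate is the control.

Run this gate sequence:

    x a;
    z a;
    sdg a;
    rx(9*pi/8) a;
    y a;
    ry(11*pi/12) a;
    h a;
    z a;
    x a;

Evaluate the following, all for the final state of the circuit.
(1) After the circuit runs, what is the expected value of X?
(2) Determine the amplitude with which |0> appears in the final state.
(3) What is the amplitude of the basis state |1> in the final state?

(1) The observable X averages to -sqrt(3)*sqrt(1/2 - sqrt(2)/4)*sqrt(sqrt(2)/4 + 1/2)*sin(7*pi/16)**2 - sqrt(2)*sin(7*pi/16)**2/4 + sqrt(2)*cos(7*pi/16)**2/4 + sqrt(3)*sqrt(1/2 - sqrt(2)/4)*sqrt(sqrt(2)/4 + 1/2)*cos(7*pi/16)**2.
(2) |0> carries amplitude -sqrt(6)*sqrt(sqrt(2)/4 + 1/2)*cos(7*pi/16)/4 - sqrt(6)*sqrt(1/2 - sqrt(2)/4)*cos(7*pi/16)/4 - sqrt(2)*sqrt(1/2 - sqrt(2)/4)*cos(7*pi/16)/4 + sqrt(2)*sqrt(sqrt(2)/4 + 1/2)*cos(7*pi/16)/4 - sqrt(6)*I*sqrt(1/2 - sqrt(2)/4)*sin(7*pi/16)/4 + sqrt(2)*I*sqrt(1/2 - sqrt(2)/4)*sin(7*pi/16)/4 + sqrt(2)*I*sqrt(sqrt(2)/4 + 1/2)*sin(7*pi/16)/4 + sqrt(6)*I*sqrt(sqrt(2)/4 + 1/2)*sin(7*pi/16)/4 in the final state.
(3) The final state's coefficient on |1> equals -sqrt(6)*sqrt(sqrt(2)/4 + 1/2)*cos(7*pi/16)/4 - sqrt(2)*sqrt(sqrt(2)/4 + 1/2)*cos(7*pi/16)/4 - sqrt(2)*sqrt(1/2 - sqrt(2)/4)*cos(7*pi/16)/4 + sqrt(6)*sqrt(1/2 - sqrt(2)/4)*cos(7*pi/16)/4 - sqrt(6)*I*sqrt(sqrt(2)/4 + 1/2)*sin(7*pi/16)/4 - sqrt(6)*I*sqrt(1/2 - sqrt(2)/4)*sin(7*pi/16)/4 - sqrt(2)*I*sqrt(1/2 - sqrt(2)/4)*sin(7*pi/16)/4 + sqrt(2)*I*sqrt(sqrt(2)/4 + 1/2)*sin(7*pi/16)/4.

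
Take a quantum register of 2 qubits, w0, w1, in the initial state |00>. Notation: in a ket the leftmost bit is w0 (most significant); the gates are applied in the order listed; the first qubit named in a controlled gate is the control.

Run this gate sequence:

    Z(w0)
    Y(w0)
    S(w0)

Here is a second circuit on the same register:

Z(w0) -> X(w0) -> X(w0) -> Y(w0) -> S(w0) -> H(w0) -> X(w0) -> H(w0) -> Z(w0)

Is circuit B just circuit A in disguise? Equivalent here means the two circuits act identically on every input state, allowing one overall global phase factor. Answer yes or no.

Yes, they are equivalent — the unitaries differ by at most a global phase.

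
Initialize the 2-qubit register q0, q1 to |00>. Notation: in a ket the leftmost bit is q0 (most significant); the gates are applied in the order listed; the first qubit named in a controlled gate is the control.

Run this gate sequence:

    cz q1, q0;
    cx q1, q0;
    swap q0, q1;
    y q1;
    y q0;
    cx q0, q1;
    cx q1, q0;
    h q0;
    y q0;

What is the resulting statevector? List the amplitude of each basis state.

After the circuit, the state carries amplitude -sqrt(2)*I/2 on |00>, 0 on |01>, -sqrt(2)*I/2 on |10>, 0 on |11>.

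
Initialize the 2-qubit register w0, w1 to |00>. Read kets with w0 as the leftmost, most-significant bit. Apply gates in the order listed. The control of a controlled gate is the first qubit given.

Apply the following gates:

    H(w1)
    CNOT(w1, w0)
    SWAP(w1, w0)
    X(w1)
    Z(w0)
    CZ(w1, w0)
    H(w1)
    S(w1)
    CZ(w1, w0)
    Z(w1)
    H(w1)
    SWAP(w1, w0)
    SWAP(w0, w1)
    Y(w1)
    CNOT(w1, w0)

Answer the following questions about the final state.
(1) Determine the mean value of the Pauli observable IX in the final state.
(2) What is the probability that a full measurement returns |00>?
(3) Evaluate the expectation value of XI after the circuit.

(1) In the final state, IX has expectation 0.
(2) The probability of measuring |00> is 1/4.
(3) In the final state, XI has expectation -1.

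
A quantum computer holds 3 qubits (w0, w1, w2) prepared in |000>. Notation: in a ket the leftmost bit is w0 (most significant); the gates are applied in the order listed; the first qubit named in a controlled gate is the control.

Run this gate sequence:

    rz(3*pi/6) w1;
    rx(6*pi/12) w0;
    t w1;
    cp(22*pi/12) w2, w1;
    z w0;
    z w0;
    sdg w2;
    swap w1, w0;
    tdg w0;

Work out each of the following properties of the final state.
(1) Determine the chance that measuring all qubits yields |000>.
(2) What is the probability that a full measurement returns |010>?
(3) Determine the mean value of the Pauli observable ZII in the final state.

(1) Outcome |000> occurs with probability 1/2.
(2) Outcome |010> occurs with probability 1/2.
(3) In the final state, ZII has expectation 1.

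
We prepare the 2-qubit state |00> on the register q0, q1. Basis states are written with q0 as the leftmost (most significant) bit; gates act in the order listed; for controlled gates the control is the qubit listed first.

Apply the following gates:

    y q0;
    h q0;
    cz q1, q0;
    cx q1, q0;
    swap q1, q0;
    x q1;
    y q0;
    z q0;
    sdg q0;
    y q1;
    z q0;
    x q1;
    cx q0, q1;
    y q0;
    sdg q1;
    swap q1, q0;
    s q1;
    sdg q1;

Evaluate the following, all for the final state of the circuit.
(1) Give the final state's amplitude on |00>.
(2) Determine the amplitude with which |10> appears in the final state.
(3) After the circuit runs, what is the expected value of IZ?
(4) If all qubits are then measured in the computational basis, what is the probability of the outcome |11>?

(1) The amplitude on |00> is -sqrt(2)*I/2. Key observation: steps 17-18 multiply out to the identity, so the circuit reduces to the remaining gates.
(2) |10> carries amplitude -sqrt(2)/2 in the final state.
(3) The observable IZ averages to 1.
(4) A full measurement returns |11> with probability 0.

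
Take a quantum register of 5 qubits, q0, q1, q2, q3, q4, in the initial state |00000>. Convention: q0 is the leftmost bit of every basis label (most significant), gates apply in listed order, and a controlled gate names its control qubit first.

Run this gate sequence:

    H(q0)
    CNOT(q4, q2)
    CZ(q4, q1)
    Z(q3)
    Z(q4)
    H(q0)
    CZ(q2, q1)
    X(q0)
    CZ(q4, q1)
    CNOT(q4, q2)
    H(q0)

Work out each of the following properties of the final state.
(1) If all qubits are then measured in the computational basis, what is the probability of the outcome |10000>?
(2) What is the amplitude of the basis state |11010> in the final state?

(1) Outcome |10000> occurs with probability 1/2.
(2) The amplitude on |11010> is 0.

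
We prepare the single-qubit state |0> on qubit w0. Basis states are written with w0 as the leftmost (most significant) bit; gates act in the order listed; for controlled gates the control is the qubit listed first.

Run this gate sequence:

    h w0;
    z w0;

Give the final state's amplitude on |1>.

The final state's coefficient on |1> equals -sqrt(2)/2.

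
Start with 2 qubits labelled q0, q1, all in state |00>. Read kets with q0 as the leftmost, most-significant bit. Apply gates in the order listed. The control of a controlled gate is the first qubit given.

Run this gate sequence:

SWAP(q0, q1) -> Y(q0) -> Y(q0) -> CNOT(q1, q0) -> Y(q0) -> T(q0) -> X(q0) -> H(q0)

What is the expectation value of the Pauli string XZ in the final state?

The observable XZ averages to 1.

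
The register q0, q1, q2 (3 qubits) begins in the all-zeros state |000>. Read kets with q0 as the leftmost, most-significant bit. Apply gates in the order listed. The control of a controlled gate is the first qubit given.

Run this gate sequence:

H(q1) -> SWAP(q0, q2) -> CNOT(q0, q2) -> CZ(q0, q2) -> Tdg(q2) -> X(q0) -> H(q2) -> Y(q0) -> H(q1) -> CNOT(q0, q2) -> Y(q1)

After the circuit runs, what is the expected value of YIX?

The expectation value of YIX is 0.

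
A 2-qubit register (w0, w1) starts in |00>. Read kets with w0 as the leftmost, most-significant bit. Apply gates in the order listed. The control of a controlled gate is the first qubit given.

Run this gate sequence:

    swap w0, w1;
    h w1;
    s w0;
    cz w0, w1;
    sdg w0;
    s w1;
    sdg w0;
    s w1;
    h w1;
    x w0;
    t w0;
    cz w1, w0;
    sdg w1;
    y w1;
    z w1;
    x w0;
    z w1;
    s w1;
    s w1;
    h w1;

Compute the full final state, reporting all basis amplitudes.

The final amplitudes are sqrt(2)*exp(I*pi/4)/2 on |00>, sqrt(2)*exp(I*pi/4)/2 on |01>, 0 on |10>, 0 on |11>.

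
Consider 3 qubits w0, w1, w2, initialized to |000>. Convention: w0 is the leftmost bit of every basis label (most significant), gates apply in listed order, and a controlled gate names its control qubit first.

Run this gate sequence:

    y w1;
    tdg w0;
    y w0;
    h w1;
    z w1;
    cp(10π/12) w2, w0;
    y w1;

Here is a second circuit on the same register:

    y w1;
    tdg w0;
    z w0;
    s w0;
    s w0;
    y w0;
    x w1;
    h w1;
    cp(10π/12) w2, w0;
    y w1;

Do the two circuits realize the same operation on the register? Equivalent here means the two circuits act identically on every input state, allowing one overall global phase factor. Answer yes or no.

Yes, they are equivalent — the unitaries differ by at most a global phase.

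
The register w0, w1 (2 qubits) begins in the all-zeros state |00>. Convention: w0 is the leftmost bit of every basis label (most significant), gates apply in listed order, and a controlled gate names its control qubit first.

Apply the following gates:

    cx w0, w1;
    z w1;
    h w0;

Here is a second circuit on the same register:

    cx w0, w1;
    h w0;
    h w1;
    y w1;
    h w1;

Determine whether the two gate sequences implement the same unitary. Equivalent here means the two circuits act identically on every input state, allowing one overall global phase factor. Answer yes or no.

No, they are not equivalent — no single phase factor reconciles the two unitaries.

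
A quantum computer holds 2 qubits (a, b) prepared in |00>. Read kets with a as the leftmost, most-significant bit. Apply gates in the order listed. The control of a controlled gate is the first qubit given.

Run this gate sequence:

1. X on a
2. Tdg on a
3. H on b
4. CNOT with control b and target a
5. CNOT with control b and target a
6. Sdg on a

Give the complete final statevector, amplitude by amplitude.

The resulting statevector has amplitude 0 on |00>, 0 on |01>, -sqrt(2)*exp(I*pi/4)/2 on |10>, -sqrt(2)*exp(I*pi/4)/2 on |11>.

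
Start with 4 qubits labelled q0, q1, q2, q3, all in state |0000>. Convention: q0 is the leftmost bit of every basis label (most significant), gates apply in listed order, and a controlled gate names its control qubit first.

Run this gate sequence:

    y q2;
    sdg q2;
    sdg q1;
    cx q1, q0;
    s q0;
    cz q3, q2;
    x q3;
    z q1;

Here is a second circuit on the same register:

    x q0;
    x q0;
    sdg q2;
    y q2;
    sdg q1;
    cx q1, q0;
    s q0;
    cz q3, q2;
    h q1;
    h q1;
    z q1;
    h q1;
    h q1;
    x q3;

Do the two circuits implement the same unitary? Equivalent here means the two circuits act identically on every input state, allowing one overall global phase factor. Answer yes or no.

No — the two circuits implement different unitaries, even allowing a global phase.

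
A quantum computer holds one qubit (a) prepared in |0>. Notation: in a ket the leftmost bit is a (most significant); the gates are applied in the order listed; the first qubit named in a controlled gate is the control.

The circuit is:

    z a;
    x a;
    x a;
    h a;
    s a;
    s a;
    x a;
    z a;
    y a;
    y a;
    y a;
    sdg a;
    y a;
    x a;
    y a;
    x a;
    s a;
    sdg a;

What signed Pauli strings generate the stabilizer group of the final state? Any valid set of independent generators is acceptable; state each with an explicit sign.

The final state is stabilized by the group generated by +Y; other independent generating sets are equally valid.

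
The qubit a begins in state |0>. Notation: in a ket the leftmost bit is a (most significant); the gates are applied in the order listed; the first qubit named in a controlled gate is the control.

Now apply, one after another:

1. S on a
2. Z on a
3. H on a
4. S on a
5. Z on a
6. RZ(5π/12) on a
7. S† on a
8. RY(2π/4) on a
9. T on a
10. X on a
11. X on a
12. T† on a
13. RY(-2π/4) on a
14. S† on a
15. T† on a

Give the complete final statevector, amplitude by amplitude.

After the circuit, the state carries amplitude -sqrt(2)*exp(19*I*pi/24)/2 on |0>, sqrt(2)*exp(11*I*pi/24)/2 on |1>. Key observation: the block from step 8 through step 13 cancels to the identity and can be dropped.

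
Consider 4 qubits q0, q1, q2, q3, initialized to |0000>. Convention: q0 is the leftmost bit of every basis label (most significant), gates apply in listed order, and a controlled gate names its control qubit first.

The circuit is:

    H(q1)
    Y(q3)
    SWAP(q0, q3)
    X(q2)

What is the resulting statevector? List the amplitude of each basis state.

The final amplitudes are sqrt(2)*I/2 on |1010>, sqrt(2)*I/2 on |1110>, and 0 on every other basis state.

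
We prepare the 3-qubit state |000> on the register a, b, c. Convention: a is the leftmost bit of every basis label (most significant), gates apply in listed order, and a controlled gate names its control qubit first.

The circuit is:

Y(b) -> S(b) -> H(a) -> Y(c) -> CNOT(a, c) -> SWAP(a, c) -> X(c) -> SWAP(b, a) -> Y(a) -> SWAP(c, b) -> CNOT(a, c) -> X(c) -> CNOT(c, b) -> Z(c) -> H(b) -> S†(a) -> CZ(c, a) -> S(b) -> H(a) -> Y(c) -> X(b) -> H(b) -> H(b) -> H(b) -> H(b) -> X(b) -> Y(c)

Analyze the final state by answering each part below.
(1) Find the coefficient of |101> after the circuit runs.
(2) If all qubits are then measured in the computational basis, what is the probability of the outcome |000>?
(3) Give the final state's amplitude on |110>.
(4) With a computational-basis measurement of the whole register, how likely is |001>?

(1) |101> carries amplitude sqrt(2)/4 in the final state. Key observation: the block from step 20 through step 27 cancels to the identity and can be dropped.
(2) The probability of measuring |000> is 1/8.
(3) The final state's coefficient on |110> equals sqrt(2)*I/4.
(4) Outcome |001> occurs with probability 1/8.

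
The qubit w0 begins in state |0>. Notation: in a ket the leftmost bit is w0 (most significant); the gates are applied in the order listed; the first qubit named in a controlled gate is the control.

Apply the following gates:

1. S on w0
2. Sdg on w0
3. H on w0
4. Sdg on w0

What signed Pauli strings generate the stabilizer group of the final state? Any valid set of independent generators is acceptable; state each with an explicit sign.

One valid set of independent stabilizer generators is -Y (any independent generating set of the same group is equally correct). Key observation: the block from step 1 through step 2 cancels to the identity and can be dropped.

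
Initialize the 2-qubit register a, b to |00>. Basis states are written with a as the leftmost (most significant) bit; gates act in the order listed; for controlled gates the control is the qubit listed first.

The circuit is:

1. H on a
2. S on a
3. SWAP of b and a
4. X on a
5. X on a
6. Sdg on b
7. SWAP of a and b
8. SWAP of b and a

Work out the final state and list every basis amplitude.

After the circuit, the state carries amplitude sqrt(2)/2 on |00>, sqrt(2)/2 on |01>, 0 on |10>, 0 on |11>.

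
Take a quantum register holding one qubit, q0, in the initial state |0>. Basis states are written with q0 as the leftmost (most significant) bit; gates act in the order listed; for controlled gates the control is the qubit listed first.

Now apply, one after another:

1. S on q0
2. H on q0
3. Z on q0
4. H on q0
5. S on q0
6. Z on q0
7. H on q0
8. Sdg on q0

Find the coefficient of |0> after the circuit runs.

The final state's coefficient on |0> equals -sqrt(2)*I/2.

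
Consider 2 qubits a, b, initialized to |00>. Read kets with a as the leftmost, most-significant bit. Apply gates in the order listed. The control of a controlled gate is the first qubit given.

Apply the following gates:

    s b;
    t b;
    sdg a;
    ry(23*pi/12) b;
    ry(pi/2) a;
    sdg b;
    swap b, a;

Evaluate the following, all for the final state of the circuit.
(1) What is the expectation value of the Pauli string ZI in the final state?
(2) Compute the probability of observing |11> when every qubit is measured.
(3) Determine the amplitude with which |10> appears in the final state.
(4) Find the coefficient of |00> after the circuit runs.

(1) In the final state, ZI has expectation sqrt(2)/4 + sqrt(6)/4.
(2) Outcome |11> occurs with probability -sqrt(6)/16 - sqrt(2)/16 + 1/4.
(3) |10> carries amplitude -I*sqrt(2*sqrt(2) + 4)/8 + I*sqrt(12 - 6*sqrt(2))/8 in the final state.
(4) The amplitude on |00> is -sqrt(6*sqrt(2) + 12)/8 - sqrt(4 - 2*sqrt(2))/8.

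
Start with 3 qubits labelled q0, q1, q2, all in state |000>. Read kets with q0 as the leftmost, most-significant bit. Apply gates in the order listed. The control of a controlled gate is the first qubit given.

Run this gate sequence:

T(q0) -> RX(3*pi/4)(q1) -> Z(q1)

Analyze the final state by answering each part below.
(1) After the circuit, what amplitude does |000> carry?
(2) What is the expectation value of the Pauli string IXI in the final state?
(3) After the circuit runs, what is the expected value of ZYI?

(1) |000> carries amplitude sqrt(2 - sqrt(2))/2 in the final state.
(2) In the final state, IXI has expectation 0.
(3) In the final state, ZYI has expectation sqrt(2)/2.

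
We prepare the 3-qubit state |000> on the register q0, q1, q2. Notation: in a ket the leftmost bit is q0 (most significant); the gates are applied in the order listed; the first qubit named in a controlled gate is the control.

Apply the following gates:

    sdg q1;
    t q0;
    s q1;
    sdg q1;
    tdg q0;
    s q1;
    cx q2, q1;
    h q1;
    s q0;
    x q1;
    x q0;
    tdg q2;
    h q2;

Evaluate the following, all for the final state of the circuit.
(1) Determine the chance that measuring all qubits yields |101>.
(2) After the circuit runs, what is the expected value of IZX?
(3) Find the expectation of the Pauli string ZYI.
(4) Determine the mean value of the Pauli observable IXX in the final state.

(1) The probability of measuring |101> is 1/4. Key observation: the block from step 1 through step 6 cancels to the identity and can be dropped.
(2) The observable IZX averages to 0.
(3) In the final state, ZYI has expectation 0.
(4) The observable IXX averages to 1.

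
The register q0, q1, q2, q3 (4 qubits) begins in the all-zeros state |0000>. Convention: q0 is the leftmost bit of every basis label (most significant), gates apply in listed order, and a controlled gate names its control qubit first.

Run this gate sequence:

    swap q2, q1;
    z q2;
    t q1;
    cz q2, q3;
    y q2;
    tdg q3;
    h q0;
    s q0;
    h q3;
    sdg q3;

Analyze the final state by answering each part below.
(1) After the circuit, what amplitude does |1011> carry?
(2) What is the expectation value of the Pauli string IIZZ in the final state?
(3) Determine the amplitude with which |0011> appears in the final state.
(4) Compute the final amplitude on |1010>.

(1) The final state's coefficient on |1011> equals I/2.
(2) The expectation value of IIZZ is 0.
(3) |0011> carries amplitude 1/2 in the final state.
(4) The amplitude on |1010> is -1/2.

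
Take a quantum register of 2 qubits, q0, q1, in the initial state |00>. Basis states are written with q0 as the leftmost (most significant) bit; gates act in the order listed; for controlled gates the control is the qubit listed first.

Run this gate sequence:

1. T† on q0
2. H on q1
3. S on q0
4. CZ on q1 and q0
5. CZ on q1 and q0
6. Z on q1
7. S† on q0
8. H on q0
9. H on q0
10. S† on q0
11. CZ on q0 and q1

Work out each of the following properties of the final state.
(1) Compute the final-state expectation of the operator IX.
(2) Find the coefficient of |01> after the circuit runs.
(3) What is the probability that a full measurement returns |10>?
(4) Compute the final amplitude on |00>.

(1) In the final state, IX has expectation -1.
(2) The amplitude on |01> is -sqrt(2)/2.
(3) The probability of measuring |10> is 0.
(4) |00> carries amplitude sqrt(2)/2 in the final state.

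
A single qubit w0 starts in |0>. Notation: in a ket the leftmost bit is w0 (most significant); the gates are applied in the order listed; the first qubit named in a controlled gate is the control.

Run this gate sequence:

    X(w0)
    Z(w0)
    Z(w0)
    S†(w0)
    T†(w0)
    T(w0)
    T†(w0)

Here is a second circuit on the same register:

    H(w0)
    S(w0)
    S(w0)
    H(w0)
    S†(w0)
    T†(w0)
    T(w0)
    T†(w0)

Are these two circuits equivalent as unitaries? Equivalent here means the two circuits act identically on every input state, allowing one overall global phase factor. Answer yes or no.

Yes, they are equivalent — the unitaries differ by at most a global phase.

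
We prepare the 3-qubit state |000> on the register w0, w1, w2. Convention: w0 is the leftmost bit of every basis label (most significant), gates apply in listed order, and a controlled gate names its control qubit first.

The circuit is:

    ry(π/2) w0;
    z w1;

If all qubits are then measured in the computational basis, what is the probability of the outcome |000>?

The probability of measuring |000> is 1/2.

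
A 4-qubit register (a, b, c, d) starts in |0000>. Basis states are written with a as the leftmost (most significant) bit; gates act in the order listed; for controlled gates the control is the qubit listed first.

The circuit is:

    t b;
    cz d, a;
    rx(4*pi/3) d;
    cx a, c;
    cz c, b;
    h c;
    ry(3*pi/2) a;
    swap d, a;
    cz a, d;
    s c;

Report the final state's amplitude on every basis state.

The final amplitudes are 1/4 on |0000>, -1/4 on |0001>, I/4 on |0010>, -I/4 on |0011>, 0 on |0100>, 0 on |0101>, 0 on |0110>, 0 on |0111>, sqrt(3)*I/4 on |1000>, sqrt(3)*I/4 on |1001>, -sqrt(3)/4 on |1010>, -sqrt(3)/4 on |1011>, 0 on |1100>, 0 on |1101>, 0 on |1110>, 0 on |1111>.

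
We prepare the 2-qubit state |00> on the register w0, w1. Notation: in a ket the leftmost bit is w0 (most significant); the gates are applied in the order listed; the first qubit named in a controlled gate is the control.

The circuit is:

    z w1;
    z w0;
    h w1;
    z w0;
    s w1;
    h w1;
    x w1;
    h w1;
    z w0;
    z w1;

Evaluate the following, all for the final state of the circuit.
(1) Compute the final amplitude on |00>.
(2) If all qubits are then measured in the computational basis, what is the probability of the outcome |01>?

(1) The final state's coefficient on |00> equals sqrt(2)/2.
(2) Outcome |01> occurs with probability 1/2.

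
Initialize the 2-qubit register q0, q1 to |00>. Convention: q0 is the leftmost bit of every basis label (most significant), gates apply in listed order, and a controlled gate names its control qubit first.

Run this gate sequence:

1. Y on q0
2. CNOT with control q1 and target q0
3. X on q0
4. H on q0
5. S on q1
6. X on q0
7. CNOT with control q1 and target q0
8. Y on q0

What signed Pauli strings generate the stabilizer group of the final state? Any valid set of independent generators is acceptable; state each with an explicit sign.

The stabilizer group can be generated by -XI, +IZ, among other valid generating sets.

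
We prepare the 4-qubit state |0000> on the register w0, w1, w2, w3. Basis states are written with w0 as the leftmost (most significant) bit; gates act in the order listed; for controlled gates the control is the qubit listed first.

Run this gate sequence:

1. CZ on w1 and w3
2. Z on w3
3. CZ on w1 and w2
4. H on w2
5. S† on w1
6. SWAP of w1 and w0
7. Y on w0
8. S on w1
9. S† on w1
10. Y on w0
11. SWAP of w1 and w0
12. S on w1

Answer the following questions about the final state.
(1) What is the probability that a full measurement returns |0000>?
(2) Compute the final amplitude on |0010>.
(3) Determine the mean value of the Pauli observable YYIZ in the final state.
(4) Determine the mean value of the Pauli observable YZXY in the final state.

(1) A full measurement returns |0000> with probability 1/2. Key observation: steps 5-12 multiply out to the identity, so the circuit reduces to the remaining gates.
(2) The amplitude on |0010> is sqrt(2)/2.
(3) In the final state, YYIZ has expectation 0.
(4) In the final state, YZXY has expectation 0.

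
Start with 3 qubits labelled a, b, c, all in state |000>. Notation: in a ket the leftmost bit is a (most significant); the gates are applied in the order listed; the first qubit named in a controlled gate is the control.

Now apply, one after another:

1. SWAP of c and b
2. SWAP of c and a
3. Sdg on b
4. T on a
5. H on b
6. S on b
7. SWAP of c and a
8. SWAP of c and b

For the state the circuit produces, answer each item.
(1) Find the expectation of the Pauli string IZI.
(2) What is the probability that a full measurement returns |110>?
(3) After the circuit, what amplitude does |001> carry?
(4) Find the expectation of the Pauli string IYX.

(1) The expectation value of IZI is 1.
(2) Outcome |110> occurs with probability 0.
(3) |001> carries amplitude sqrt(2)*I/2 in the final state.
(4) In the final state, IYX has expectation 0.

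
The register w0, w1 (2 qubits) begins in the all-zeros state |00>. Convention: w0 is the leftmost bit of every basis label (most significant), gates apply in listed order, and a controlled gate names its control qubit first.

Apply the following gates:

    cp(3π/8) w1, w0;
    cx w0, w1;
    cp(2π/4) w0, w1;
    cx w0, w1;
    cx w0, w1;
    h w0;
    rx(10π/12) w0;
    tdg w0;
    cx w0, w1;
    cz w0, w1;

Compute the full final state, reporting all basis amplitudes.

The resulting statevector has amplitude (1 - I)*(sqrt(3) - I)/4 on |00>, 0 on |01>, 0 on |10>, (-1 + sqrt(3) - sqrt(3)*I - I)*exp(3*I*pi/4)/4 on |11>.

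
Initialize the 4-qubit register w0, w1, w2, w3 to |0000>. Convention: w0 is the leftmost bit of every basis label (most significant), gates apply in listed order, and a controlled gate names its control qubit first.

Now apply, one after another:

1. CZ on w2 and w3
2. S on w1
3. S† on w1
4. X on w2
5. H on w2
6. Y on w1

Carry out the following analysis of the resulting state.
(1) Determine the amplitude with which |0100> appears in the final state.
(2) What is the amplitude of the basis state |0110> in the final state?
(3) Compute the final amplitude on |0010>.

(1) The final state's coefficient on |0100> equals sqrt(2)*I/2.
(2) The final state's coefficient on |0110> equals -sqrt(2)*I/2.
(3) |0010> carries amplitude 0 in the final state.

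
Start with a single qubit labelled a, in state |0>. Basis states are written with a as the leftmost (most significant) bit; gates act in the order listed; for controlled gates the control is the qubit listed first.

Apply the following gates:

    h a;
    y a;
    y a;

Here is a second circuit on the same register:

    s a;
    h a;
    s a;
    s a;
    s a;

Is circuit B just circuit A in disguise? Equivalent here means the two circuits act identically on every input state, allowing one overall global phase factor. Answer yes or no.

No — the two circuits implement different unitaries, even allowing a global phase.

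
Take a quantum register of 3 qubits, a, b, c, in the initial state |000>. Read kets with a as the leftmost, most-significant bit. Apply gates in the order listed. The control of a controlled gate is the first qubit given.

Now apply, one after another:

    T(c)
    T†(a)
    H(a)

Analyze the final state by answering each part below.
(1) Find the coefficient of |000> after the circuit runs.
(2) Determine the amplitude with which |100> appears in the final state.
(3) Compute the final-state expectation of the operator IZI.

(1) |000> carries amplitude sqrt(2)/2 in the final state.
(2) |100> carries amplitude sqrt(2)/2 in the final state.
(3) The expectation value of IZI is 1.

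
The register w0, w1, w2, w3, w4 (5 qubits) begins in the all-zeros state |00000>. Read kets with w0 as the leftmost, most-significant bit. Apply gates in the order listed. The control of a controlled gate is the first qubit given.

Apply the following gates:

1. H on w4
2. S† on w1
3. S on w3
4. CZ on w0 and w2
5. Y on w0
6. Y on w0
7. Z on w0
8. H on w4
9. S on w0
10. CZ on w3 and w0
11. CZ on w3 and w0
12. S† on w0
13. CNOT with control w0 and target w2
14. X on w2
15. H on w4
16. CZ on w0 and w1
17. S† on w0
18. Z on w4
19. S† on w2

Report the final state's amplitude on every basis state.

The resulting statevector has amplitude -sqrt(2)*I/2 on |00100>, sqrt(2)*I/2 on |00101>, and 0 on every other basis state. Key observation: steps 9-12 multiply out to the identity, so the circuit reduces to the remaining gates.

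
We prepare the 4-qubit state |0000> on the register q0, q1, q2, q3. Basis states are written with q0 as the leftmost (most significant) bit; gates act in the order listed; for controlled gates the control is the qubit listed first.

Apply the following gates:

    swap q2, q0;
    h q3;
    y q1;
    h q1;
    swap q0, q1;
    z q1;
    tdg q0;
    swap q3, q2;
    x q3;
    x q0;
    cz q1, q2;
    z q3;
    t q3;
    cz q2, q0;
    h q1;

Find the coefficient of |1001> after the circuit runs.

The amplitude on |1001> is -sqrt(2)*exp(3*I*pi/4)/4.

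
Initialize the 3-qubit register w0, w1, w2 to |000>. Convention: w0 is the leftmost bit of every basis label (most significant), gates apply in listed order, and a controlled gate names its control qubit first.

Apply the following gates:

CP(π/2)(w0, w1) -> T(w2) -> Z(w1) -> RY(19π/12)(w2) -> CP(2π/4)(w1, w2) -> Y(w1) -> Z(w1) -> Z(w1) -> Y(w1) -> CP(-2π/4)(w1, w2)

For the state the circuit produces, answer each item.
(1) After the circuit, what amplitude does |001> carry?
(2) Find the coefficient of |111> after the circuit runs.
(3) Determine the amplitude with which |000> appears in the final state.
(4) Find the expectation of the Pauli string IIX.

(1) The final state's coefficient on |001> equals -sqrt(2 - sqrt(2))/4 + sqrt(3*sqrt(2) + 6)/4. Key observation: steps 5-10 multiply out to the identity, so the circuit reduces to the remaining gates.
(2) |111> carries amplitude 0 in the final state.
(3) The amplitude on |000> is -sqrt(sqrt(2) + 2)/4 - sqrt(6 - 3*sqrt(2))/4.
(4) In the final state, IIX has expectation -sqrt(6)/4 - sqrt(2)/4.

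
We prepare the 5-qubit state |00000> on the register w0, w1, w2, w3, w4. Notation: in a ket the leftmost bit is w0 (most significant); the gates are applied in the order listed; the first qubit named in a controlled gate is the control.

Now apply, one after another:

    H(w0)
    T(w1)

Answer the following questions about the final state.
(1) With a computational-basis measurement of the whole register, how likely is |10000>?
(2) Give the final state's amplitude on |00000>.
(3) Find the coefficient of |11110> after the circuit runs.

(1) A full measurement returns |10000> with probability 1/2.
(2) |00000> carries amplitude sqrt(2)/2 in the final state.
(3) |11110> carries amplitude 0 in the final state.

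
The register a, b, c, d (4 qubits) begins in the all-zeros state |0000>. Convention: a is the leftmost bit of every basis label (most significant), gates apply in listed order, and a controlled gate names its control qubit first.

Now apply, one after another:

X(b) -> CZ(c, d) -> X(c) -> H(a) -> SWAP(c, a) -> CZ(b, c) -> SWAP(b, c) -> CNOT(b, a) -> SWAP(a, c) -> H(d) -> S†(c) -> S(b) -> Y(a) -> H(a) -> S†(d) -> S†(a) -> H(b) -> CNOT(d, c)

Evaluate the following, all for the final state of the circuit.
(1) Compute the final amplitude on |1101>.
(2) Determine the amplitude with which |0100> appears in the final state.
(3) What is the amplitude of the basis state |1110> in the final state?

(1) The amplitude on |1101> is 1/4.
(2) |0100> carries amplitude 1/4 in the final state.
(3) |1110> carries amplitude I/4 in the final state.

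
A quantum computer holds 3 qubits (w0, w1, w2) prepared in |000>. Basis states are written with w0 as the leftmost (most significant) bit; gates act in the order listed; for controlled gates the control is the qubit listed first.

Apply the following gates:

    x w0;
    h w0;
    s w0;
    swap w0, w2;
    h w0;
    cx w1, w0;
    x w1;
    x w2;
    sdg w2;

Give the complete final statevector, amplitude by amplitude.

The resulting statevector has amplitude 0 on |000>, 0 on |001>, -I/2 on |010>, -I/2 on |011>, 0 on |100>, 0 on |101>, -I/2 on |110>, -I/2 on |111>.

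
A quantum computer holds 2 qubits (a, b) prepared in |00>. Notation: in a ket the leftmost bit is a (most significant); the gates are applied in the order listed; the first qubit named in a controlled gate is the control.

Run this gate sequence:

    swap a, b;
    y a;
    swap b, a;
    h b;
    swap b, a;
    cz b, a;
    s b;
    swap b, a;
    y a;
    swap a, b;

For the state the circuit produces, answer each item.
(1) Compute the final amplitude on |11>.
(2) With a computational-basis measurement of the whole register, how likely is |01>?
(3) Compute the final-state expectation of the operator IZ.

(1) |11> carries amplitude sqrt(2)/2 in the final state.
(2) The probability of measuring |01> is 1/2.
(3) In the final state, IZ has expectation -1.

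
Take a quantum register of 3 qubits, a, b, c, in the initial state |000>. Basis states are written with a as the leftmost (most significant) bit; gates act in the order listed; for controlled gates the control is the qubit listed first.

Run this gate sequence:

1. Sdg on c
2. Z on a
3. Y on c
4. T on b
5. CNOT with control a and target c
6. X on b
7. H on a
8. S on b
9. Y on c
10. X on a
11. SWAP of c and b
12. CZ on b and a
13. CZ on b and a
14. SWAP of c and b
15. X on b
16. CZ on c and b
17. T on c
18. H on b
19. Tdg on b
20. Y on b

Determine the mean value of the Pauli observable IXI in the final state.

The expectation value of IXI is -sqrt(2)/2. Key observation: the block from step 11 through step 14 cancels to the identity and can be dropped.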